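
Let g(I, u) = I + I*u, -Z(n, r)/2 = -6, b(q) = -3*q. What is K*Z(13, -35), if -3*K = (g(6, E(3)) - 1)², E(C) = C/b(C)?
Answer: -36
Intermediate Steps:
Z(n, r) = 12 (Z(n, r) = -2*(-6) = 12)
E(C) = -⅓ (E(C) = C/((-3*C)) = C*(-1/(3*C)) = -⅓)
K = -3 (K = -(6*(1 - ⅓) - 1)²/3 = -(6*(⅔) - 1)²/3 = -(4 - 1)²/3 = -⅓*3² = -⅓*9 = -3)
K*Z(13, -35) = -3*12 = -36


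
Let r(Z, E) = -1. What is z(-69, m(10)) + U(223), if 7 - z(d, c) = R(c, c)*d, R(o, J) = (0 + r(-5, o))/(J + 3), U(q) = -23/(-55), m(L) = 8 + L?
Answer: 1591/385 ≈ 4.1325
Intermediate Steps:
U(q) = 23/55 (U(q) = -23*(-1/55) = 23/55)
R(o, J) = -1/(3 + J) (R(o, J) = (0 - 1)/(J + 3) = -1/(3 + J))
z(d, c) = 7 + d/(3 + c) (z(d, c) = 7 - (-1/(3 + c))*d = 7 - (-1)*d/(3 + c) = 7 + d/(3 + c))
z(-69, m(10)) + U(223) = (21 - 69 + 7*(8 + 10))/(3 + (8 + 10)) + 23/55 = (21 - 69 + 7*18)/(3 + 18) + 23/55 = (21 - 69 + 126)/21 + 23/55 = (1/21)*78 + 23/55 = 26/7 + 23/55 = 1591/385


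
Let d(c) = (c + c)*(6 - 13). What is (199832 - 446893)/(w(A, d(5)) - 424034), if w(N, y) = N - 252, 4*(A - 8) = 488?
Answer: 247061/424156 ≈ 0.58248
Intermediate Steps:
d(c) = -14*c (d(c) = (2*c)*(-7) = -14*c)
A = 130 (A = 8 + (¼)*488 = 8 + 122 = 130)
w(N, y) = -252 + N
(199832 - 446893)/(w(A, d(5)) - 424034) = (199832 - 446893)/((-252 + 130) - 424034) = -247061/(-122 - 424034) = -247061/(-424156) = -247061*(-1/424156) = 247061/424156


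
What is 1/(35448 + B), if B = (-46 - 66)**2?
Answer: 1/47992 ≈ 2.0837e-5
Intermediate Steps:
B = 12544 (B = (-112)**2 = 12544)
1/(35448 + B) = 1/(35448 + 12544) = 1/47992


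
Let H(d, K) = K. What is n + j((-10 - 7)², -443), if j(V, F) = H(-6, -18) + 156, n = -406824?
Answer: -406686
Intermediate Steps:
j(V, F) = 138 (j(V, F) = -18 + 156 = 138)
n + j((-10 - 7)², -443) = -406824 + 138 = -406686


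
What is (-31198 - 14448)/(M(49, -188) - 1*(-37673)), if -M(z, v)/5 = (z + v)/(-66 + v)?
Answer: -11594084/9568247 ≈ -1.2117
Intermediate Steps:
M(z, v) = -5*(v + z)/(-66 + v) (M(z, v) = -5*(z + v)/(-66 + v) = -5*(v + z)/(-66 + v))
(-31198 - 14448)/(M(49, -188) - 1*(-37673)) = (-31198 - 14448)/(5*(-1*(-188) - 1*49)/(-66 - 188) - 1*(-37673)) = -45646/(5*(188 - 49)/(-254) + 37673) = -45646/(5*(-1/254)*139 + 37673) = -45646/(-695/254 + 37673) = -45646/9568247/254 = -45646*254/9568247 = -11594084/9568247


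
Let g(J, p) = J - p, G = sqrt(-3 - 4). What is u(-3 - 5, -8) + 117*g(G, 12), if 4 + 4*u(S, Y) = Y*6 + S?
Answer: -1419 + 117*I*sqrt(7) ≈ -1419.0 + 309.55*I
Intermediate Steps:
G = I*sqrt(7) (G = sqrt(-7) = I*sqrt(7) ≈ 2.6458*I)
u(S, Y) = -1 + S/4 + 3*Y/2 (u(S, Y) = -1 + (Y*6 + S)/4 = -1 + (6*Y + S)/4 = -1 + (S + 6*Y)/4 = -1 + (S/4 + 3*Y/2) = -1 + S/4 + 3*Y/2)
u(-3 - 5, -8) + 117*g(G, 12) = (-1 + (-3 - 5)/4 + (3/2)*(-8)) + 117*(I*sqrt(7) - 1*12) = (-1 + (1/4)*(-8) - 12) + 117*(I*sqrt(7) - 12) = (-1 - 2 - 12) + 117*(-12 + I*sqrt(7)) = -15 + (-1404 + 117*I*sqrt(7)) = -1419 + 117*I*sqrt(7)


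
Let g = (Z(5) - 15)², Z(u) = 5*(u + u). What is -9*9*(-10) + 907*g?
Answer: 1111885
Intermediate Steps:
Z(u) = 10*u (Z(u) = 5*(2*u) = 10*u)
g = 1225 (g = (10*5 - 15)² = (50 - 15)² = 35² = 1225)
-9*9*(-10) + 907*g = -9*9*(-10) + 907*1225 = -81*(-10) + 1111075 = 810 + 1111075 = 1111885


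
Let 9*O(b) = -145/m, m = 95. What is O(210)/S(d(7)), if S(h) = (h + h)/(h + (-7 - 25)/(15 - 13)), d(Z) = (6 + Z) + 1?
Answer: 29/2394 ≈ 0.012114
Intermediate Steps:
d(Z) = 7 + Z
O(b) = -29/171 (O(b) = (-145/95)/9 = (-145*1/95)/9 = (1/9)*(-29/19) = -29/171)
S(h) = 2*h/(-16 + h) (S(h) = (2*h)/(h - 32/2) = (2*h)/(h - 32*1/2) = (2*h)/(h - 16) = (2*h)/(-16 + h) = 2*h/(-16 + h))
O(210)/S(d(7)) = -29*(-16 + (7 + 7))/(2*(7 + 7))/171 = -29/(171*(2*14/(-16 + 14))) = -29/(171*(2*14/(-2))) = -29/(171*(2*14*(-1/2))) = -29/171/(-14) = -29/171*(-1/14) = 29/2394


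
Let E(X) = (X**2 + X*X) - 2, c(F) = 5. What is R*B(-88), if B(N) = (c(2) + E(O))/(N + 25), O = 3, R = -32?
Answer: 32/3 ≈ 10.667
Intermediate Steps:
E(X) = -2 + 2*X**2 (E(X) = (X**2 + X**2) - 2 = 2*X**2 - 2 = -2 + 2*X**2)
B(N) = 21/(25 + N) (B(N) = (5 + (-2 + 2*3**2))/(N + 25) = (5 + (-2 + 2*9))/(25 + N) = (5 + (-2 + 18))/(25 + N) = (5 + 16)/(25 + N) = 21/(25 + N))
R*B(-88) = -672/(25 - 88) = -672/(-63) = -672*(-1)/63 = -32*(-1/3) = 32/3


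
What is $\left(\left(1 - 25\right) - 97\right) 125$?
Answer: $-15125$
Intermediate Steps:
$\left(\left(1 - 25\right) - 97\right) 125 = \left(-24 - 97\right) 125 = \left(-121\right) 125 = -15125$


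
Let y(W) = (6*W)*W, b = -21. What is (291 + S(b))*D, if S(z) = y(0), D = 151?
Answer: 43941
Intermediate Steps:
y(W) = 6*W²
S(z) = 0 (S(z) = 6*0² = 6*0 = 0)
(291 + S(b))*D = (291 + 0)*151 = 291*151 = 43941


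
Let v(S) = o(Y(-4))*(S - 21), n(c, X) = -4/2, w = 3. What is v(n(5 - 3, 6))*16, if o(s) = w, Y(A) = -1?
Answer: -1104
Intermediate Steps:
o(s) = 3
n(c, X) = -2 (n(c, X) = -4*1/2 = -2)
v(S) = -63 + 3*S (v(S) = 3*(S - 21) = 3*(-21 + S) = -63 + 3*S)
v(n(5 - 3, 6))*16 = (-63 + 3*(-2))*16 = (-63 - 6)*16 = -69*16 = -1104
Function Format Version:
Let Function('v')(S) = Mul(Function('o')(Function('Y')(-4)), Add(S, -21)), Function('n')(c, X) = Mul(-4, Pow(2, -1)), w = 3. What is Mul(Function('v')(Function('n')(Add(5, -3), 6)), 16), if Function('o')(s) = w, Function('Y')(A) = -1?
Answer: -1104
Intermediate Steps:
Function('o')(s) = 3
Function('n')(c, X) = -2 (Function('n')(c, X) = Mul(-4, Rational(1, 2)) = -2)
Function('v')(S) = Add(-63, Mul(3, S)) (Function('v')(S) = Mul(3, Add(S, -21)) = Mul(3, Add(-21, S)) = Add(-63, Mul(3, S)))
Mul(Function('v')(Function('n')(Add(5, -3), 6)), 16) = Mul(Add(-63, Mul(3, -2)), 16) = Mul(Add(-63, -6), 16) = Mul(-69, 16) = -1104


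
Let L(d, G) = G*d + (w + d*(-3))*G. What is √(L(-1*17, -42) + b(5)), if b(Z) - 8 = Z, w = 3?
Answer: I*√1541 ≈ 39.256*I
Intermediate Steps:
b(Z) = 8 + Z
L(d, G) = G*d + G*(3 - 3*d) (L(d, G) = G*d + (3 + d*(-3))*G = G*d + (3 - 3*d)*G = G*d + G*(3 - 3*d))
√(L(-1*17, -42) + b(5)) = √(-42*(3 - (-2)*17) + (8 + 5)) = √(-42*(3 - 2*(-17)) + 13) = √(-42*(3 + 34) + 13) = √(-42*37 + 13) = √(-1554 + 13) = √(-1541) = I*√1541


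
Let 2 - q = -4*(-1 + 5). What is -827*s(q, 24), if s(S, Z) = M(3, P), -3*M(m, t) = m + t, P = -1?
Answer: 1654/3 ≈ 551.33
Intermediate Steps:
q = 18 (q = 2 - (-4)*(-1 + 5) = 2 - (-4)*4 = 2 - 1*(-16) = 2 + 16 = 18)
M(m, t) = -m/3 - t/3 (M(m, t) = -(m + t)/3 = -m/3 - t/3)
s(S, Z) = -⅔ (s(S, Z) = -⅓*3 - ⅓*(-1) = -1 + ⅓ = -⅔)
-827*s(q, 24) = -827*(-⅔) = 1654/3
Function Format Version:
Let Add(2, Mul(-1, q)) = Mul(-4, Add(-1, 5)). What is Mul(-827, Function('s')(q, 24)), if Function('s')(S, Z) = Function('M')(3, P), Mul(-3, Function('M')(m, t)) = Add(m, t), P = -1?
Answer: Rational(1654, 3) ≈ 551.33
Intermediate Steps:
q = 18 (q = Add(2, Mul(-1, Mul(-4, Add(-1, 5)))) = Add(2, Mul(-1, Mul(-4, 4))) = Add(2, Mul(-1, -16)) = Add(2, 16) = 18)
Function('M')(m, t) = Add(Mul(Rational(-1, 3), m), Mul(Rational(-1, 3), t)) (Function('M')(m, t) = Mul(Rational(-1, 3), Add(m, t)) = Add(Mul(Rational(-1, 3), m), Mul(Rational(-1, 3), t)))
Function('s')(S, Z) = Rational(-2, 3) (Function('s')(S, Z) = Add(Mul(Rational(-1, 3), 3), Mul(Rational(-1, 3), -1)) = Add(-1, Rational(1, 3)) = Rational(-2, 3))
Mul(-827, Function('s')(q, 24)) = Mul(-827, Rational(-2, 3)) = Rational(1654, 3)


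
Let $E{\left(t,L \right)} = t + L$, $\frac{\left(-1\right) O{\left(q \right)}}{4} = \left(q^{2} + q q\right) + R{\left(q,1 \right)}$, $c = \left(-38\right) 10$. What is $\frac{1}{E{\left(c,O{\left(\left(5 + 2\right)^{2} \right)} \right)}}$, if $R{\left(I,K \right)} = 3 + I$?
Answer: $- \frac{1}{19796} \approx -5.0515 \cdot 10^{-5}$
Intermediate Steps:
$c = -380$
$O{\left(q \right)} = -12 - 8 q^{2} - 4 q$ ($O{\left(q \right)} = - 4 \left(\left(q^{2} + q q\right) + \left(3 + q\right)\right) = - 4 \left(\left(q^{2} + q^{2}\right) + \left(3 + q\right)\right) = - 4 \left(2 q^{2} + \left(3 + q\right)\right) = - 4 \left(3 + q + 2 q^{2}\right) = -12 - 8 q^{2} - 4 q$)
$E{\left(t,L \right)} = L + t$
$\frac{1}{E{\left(c,O{\left(\left(5 + 2\right)^{2} \right)} \right)}} = \frac{1}{\left(-12 - 8 \left(\left(5 + 2\right)^{2}\right)^{2} - 4 \left(5 + 2\right)^{2}\right) - 380} = \frac{1}{\left(-12 - 8 \left(7^{2}\right)^{2} - 4 \cdot 7^{2}\right) - 380} = \frac{1}{\left(-12 - 8 \cdot 49^{2} - 196\right) - 380} = \frac{1}{\left(-12 - 19208 - 196\right) - 380} = \frac{1}{-19416 - 380} = \frac{1}{-19796} = - \frac{1}{19796}$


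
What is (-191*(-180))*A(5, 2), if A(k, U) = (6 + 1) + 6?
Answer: 446940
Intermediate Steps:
A(k, U) = 13 (A(k, U) = 7 + 6 = 13)
(-191*(-180))*A(5, 2) = -191*(-180)*13 = 34380*13 = 446940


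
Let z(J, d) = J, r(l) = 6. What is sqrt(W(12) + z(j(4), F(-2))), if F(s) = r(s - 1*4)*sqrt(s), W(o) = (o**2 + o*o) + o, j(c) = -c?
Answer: 2*sqrt(74) ≈ 17.205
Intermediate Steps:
W(o) = o + 2*o**2 (W(o) = (o**2 + o**2) + o = 2*o**2 + o = o + 2*o**2)
F(s) = 6*sqrt(s)
sqrt(W(12) + z(j(4), F(-2))) = sqrt(12*(1 + 2*12) - 1*4) = sqrt(12*(1 + 24) - 4) = sqrt(12*25 - 4) = sqrt(300 - 4) = sqrt(296) = 2*sqrt(74)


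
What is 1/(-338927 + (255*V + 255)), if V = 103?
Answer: -1/312407 ≈ -3.2010e-6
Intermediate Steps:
1/(-338927 + (255*V + 255)) = 1/(-338927 + (255*103 + 255)) = 1/(-338927 + (26265 + 255)) = 1/(-338927 + 26520) = 1/(-312407) = -1/312407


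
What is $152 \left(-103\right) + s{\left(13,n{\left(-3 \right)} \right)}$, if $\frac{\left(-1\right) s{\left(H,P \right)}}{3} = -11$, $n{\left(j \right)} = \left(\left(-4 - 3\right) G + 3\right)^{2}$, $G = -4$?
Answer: $-15623$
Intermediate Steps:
$n{\left(j \right)} = 961$ ($n{\left(j \right)} = \left(\left(-4 - 3\right) \left(-4\right) + 3\right)^{2} = \left(\left(-7\right) \left(-4\right) + 3\right)^{2} = \left(28 + 3\right)^{2} = 31^{2} = 961$)
$s{\left(H,P \right)} = 33$ ($s{\left(H,P \right)} = \left(-3\right) \left(-11\right) = 33$)
$152 \left(-103\right) + s{\left(13,n{\left(-3 \right)} \right)} = 152 \left(-103\right) + 33 = -15656 + 33 = -15623$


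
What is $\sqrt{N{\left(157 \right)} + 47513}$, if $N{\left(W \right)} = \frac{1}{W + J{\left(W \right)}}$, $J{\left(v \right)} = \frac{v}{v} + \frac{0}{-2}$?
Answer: $\frac{\sqrt{1186114690}}{158} \approx 217.97$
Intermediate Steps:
$J{\left(v \right)} = 1$ ($J{\left(v \right)} = 1 + 0 \left(- \frac{1}{2}\right) = 1 + 0 = 1$)
$N{\left(W \right)} = \frac{1}{1 + W}$ ($N{\left(W \right)} = \frac{1}{W + 1} = \frac{1}{1 + W}$)
$\sqrt{N{\left(157 \right)} + 47513} = \sqrt{\frac{1}{1 + 157} + 47513} = \sqrt{\frac{1}{158} + 47513} = \sqrt{\frac{7507055}{158}} = \frac{\sqrt{1186114690}}{158}$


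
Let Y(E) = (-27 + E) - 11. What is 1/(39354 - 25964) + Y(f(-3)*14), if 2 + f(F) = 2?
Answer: -508819/13390 ≈ -38.000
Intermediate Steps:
f(F) = 0 (f(F) = -2 + 2 = 0)
Y(E) = -38 + E
1/(39354 - 25964) + Y(f(-3)*14) = 1/(39354 - 25964) + (-38 + 0*14) = 1/13390 + (-38 + 0) = 1/13390 - 38 = -508819/13390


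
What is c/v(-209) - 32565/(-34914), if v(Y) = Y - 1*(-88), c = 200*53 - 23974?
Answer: 14269097/128018 ≈ 111.46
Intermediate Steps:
c = -13374 (c = 10600 - 23974 = -13374)
v(Y) = 88 + Y (v(Y) = Y + 88 = 88 + Y)
c/v(-209) - 32565/(-34914) = -13374/(88 - 209) - 32565/(-34914) = -13374/(-121) - 32565*(-1/34914) = -13374*(-1/121) + 10855/11638 = 13374/121 + 10855/11638 = 14269097/128018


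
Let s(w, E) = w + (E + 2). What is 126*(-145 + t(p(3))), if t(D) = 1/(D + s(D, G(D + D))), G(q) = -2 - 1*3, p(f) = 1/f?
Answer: -18324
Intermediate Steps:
G(q) = -5 (G(q) = -2 - 3 = -5)
s(w, E) = 2 + E + w (s(w, E) = w + (2 + E) = 2 + E + w)
t(D) = 1/(-3 + 2*D) (t(D) = 1/(D + (2 - 5 + D)) = 1/(D + (-3 + D)) = 1/(-3 + 2*D))
126*(-145 + t(p(3))) = 126*(-145 + 1/(-3 + 2/3)) = 126*(-145 + 1/(-3 + 2*(⅓))) = 126*(-145 + 1/(-3 + ⅔)) = 126*(-145 + 1/(-7/3)) = 126*(-145 - 3/7) = 126*(-1018/7) = -18324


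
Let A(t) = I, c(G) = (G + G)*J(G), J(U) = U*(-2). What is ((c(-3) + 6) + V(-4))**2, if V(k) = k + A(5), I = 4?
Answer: 900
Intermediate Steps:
J(U) = -2*U
c(G) = -4*G**2 (c(G) = (G + G)*(-2*G) = (2*G)*(-2*G) = -4*G**2)
A(t) = 4
V(k) = 4 + k (V(k) = k + 4 = 4 + k)
((c(-3) + 6) + V(-4))**2 = ((-4*(-3)**2 + 6) + (4 - 4))**2 = ((-4*9 + 6) + 0)**2 = ((-36 + 6) + 0)**2 = (-30 + 0)**2 = (-30)**2 = 900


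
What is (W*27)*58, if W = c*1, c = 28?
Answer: 43848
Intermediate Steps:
W = 28 (W = 28*1 = 28)
(W*27)*58 = (28*27)*58 = 756*58 = 43848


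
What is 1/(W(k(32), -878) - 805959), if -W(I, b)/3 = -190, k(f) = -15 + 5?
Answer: -1/805389 ≈ -1.2416e-6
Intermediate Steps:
k(f) = -10
W(I, b) = 570 (W(I, b) = -3*(-190) = 570)
1/(W(k(32), -878) - 805959) = 1/(570 - 805959) = 1/(-805389) = -1/805389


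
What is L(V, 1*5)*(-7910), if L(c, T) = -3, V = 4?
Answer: 23730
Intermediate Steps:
L(V, 1*5)*(-7910) = -3*(-7910) = 23730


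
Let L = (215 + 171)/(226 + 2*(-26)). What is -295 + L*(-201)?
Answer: -21486/29 ≈ -740.90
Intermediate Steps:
L = 193/87 (L = 386/(226 - 52) = 386/174 = 386*(1/174) = 193/87 ≈ 2.2184)
-295 + L*(-201) = -295 + (193/87)*(-201) = -295 - 12931/29 = -21486/29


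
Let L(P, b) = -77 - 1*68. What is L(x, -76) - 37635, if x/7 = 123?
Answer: -37780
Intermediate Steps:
x = 861 (x = 7*123 = 861)
L(P, b) = -145 (L(P, b) = -77 - 68 = -145)
L(x, -76) - 37635 = -145 - 37635 = -37780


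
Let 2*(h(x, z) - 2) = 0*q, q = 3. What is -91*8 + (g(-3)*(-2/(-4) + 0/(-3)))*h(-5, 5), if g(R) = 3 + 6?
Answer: -719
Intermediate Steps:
g(R) = 9
h(x, z) = 2 (h(x, z) = 2 + (0*3)/2 = 2 + (½)*0 = 2 + 0 = 2)
-91*8 + (g(-3)*(-2/(-4) + 0/(-3)))*h(-5, 5) = -91*8 + (9*(-2/(-4) + 0/(-3)))*2 = -728 + (9*(-2*(-¼) + 0*(-⅓)))*2 = -728 + (9*(½ + 0))*2 = -728 + (9*(½))*2 = -728 + (9/2)*2 = -728 + 9 = -719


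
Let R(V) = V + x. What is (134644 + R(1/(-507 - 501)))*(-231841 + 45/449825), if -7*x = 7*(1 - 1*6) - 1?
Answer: -141546114360073363/4534236 ≈ -3.1217e+10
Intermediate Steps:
x = 36/7 (x = -(7*(1 - 1*6) - 1)/7 = -(7*(1 - 6) - 1)/7 = -(7*(-5) - 1)/7 = -(-35 - 1)/7 = -⅐*(-36) = 36/7 ≈ 5.1429)
R(V) = 36/7 + V (R(V) = V + 36/7 = 36/7 + V)
(134644 + R(1/(-507 - 501)))*(-231841 + 45/449825) = (134644 + (36/7 + 1/(-507 - 501)))*(-231841 + 45/449825) = (134644 + (36/7 + 1/(-1008)))*(-231841 + 45*(1/449825)) = (134644 + (36/7 - 1/1008))*(-231841 + 9/89965) = (134644 + 5183/1008)*(-20857575556/89965) = (135726335/1008)*(-20857575556/89965) = -141546114360073363/4534236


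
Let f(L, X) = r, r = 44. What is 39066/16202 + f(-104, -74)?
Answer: 375977/8101 ≈ 46.411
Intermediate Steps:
f(L, X) = 44
39066/16202 + f(-104, -74) = 39066/16202 + 44 = 39066*(1/16202) + 44 = 19533/8101 + 44 = 375977/8101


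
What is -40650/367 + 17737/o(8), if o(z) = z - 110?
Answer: -10655779/37434 ≈ -284.66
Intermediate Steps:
o(z) = -110 + z
-40650/367 + 17737/o(8) = -40650/367 + 17737/(-110 + 8) = -40650*1/367 + 17737/(-102) = -40650/367 + 17737*(-1/102) = -40650/367 - 17737/102 = -10655779/37434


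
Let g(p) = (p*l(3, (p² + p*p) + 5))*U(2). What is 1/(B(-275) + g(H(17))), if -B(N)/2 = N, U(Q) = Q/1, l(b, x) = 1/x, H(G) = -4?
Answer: 37/20342 ≈ 0.0018189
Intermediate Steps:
U(Q) = Q (U(Q) = Q*1 = Q)
B(N) = -2*N
g(p) = 2*p/(5 + 2*p²) (g(p) = (p/((p² + p*p) + 5))*2 = (p/((p² + p²) + 5))*2 = (p/(2*p² + 5))*2 = (p/(5 + 2*p²))*2 = 2*p/(5 + 2*p²))
1/(B(-275) + g(H(17))) = 1/(-2*(-275) + 2*(-4)/(5 + 2*(-4)²)) = 1/(550 + 2*(-4)/(5 + 2*16)) = 1/(550 + 2*(-4)/(5 + 32)) = 1/(550 + 2*(-4)/37) = 1/(550 + 2*(-4)*(1/37)) = 1/(550 - 8/37) = 1/(20342/37) = 37/20342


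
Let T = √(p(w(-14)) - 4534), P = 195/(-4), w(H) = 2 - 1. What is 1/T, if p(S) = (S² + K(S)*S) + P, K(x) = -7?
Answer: -2*I*√18355/18355 ≈ -0.014762*I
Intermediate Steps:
w(H) = 1
P = -195/4 (P = 195*(-¼) = -195/4 ≈ -48.750)
p(S) = -195/4 + S² - 7*S (p(S) = (S² - 7*S) - 195/4 = -195/4 + S² - 7*S)
T = I*√18355/2 (T = √((-195/4 + 1² - 7*1) - 4534) = √((-195/4 + 1 - 7) - 4534) = √(-219/4 - 4534) = √(-18355/4) = I*√18355/2 ≈ 67.74*I)
1/T = 1/(I*√18355/2) = -2*I*√18355/18355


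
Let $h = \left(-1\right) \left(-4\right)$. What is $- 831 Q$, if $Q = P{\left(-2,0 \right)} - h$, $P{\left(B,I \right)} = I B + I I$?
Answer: $3324$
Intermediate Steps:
$h = 4$
$P{\left(B,I \right)} = I^{2} + B I$ ($P{\left(B,I \right)} = B I + I^{2} = I^{2} + B I$)
$Q = -4$ ($Q = 0 \left(-2 + 0\right) - 4 = 0 \left(-2\right) - 4 = 0 - 4 = -4$)
$- 831 Q = \left(-831\right) \left(-4\right) = 3324$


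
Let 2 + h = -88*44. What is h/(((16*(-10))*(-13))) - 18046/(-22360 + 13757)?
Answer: 23119/98320 ≈ 0.23514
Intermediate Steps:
h = -3874 (h = -2 - 88*44 = -2 - 3872 = -3874)
h/(((16*(-10))*(-13))) - 18046/(-22360 + 13757) = -3874/((16*(-10))*(-13)) - 18046/(-22360 + 13757) = -3874/((-160*(-13))) - 18046/(-8603) = -3874/2080 - 18046*(-1/8603) = -3874*1/2080 + 2578/1229 = -149/80 + 2578/1229 = 23119/98320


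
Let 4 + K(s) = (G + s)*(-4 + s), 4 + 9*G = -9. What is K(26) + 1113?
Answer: 14843/9 ≈ 1649.2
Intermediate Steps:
G = -13/9 (G = -4/9 + (⅑)*(-9) = -4/9 - 1 = -13/9 ≈ -1.4444)
K(s) = -4 + (-4 + s)*(-13/9 + s) (K(s) = -4 + (-13/9 + s)*(-4 + s) = -4 + (-4 + s)*(-13/9 + s))
K(26) + 1113 = (16/9 + 26² - 49/9*26) + 1113 = (16/9 + 676 - 1274/9) + 1113 = 4826/9 + 1113 = 14843/9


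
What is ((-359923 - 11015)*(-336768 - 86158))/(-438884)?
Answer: -39219831147/109721 ≈ -3.5745e+5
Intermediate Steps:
((-359923 - 11015)*(-336768 - 86158))/(-438884) = -370938*(-422926)*(-1/438884) = 156879324588*(-1/438884) = -39219831147/109721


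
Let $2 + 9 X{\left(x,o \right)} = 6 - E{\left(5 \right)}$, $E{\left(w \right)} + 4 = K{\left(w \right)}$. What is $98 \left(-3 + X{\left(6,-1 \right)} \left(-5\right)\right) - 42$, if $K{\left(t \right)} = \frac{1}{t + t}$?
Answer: $- \frac{6895}{9} \approx -766.11$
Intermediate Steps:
$K{\left(t \right)} = \frac{1}{2 t}$
$E{\left(w \right)} = -4 + \frac{1}{2 w}$
$X{\left(x,o \right)} = \frac{79}{90}$ ($X{\left(x,o \right)} = - \frac{2}{9} + \frac{6 - \left(-4 + \frac{1}{2 \cdot 5}\right)}{9} = - \frac{2}{9} + \frac{6 - \left(-4 + \frac{1}{2} \cdot \frac{1}{5}\right)}{9} = - \frac{2}{9} + \frac{6 - \left(-4 + \frac{1}{10}\right)}{9} = - \frac{2}{9} + \frac{6 - - \frac{39}{10}}{9} = - \frac{2}{9} + \frac{6 + \frac{39}{10}}{9} = - \frac{2}{9} + \frac{1}{9} \cdot \frac{99}{10} = - \frac{2}{9} + \frac{11}{10} = \frac{79}{90}$)
$98 \left(-3 + X{\left(6,-1 \right)} \left(-5\right)\right) - 42 = 98 \left(-3 + \frac{79}{90} \left(-5\right)\right) - 42 = 98 \left(-3 - \frac{79}{18}\right) - 42 = 98 \left(- \frac{133}{18}\right) - 42 = - \frac{6517}{9} - 42 = - \frac{6895}{9}$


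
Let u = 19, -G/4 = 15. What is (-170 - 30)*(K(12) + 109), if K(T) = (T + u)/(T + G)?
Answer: -130025/6 ≈ -21671.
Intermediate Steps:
G = -60 (G = -4*15 = -60)
K(T) = (19 + T)/(-60 + T) (K(T) = (T + 19)/(T - 60) = (19 + T)/(-60 + T))
(-170 - 30)*(K(12) + 109) = (-170 - 30)*((19 + 12)/(-60 + 12) + 109) = -200*(31/(-48) + 109) = -200*(-1/48*31 + 109) = -200*(-31/48 + 109) = -200*5201/48 = -130025/6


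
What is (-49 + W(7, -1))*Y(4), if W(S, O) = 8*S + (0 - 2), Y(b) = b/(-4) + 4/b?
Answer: 0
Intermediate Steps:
Y(b) = 4/b - b/4 (Y(b) = b*(-¼) + 4/b = -b/4 + 4/b = 4/b - b/4)
W(S, O) = -2 + 8*S (W(S, O) = 8*S - 2 = -2 + 8*S)
(-49 + W(7, -1))*Y(4) = (-49 + (-2 + 8*7))*(4/4 - ¼*4) = (-49 + (-2 + 56))*(4*(¼) - 1) = (-49 + 54)*(1 - 1) = 5*0 = 0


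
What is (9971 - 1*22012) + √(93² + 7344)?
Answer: -12041 + 3*√1777 ≈ -11915.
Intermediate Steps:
(9971 - 1*22012) + √(93² + 7344) = (9971 - 22012) + √(8649 + 7344) = -12041 + √15993 = -12041 + 3*√1777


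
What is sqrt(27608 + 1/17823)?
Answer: sqrt(8769938772855)/17823 ≈ 166.16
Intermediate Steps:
sqrt(27608 + 1/17823) = sqrt(492057385/17823) = sqrt(8769938772855)/17823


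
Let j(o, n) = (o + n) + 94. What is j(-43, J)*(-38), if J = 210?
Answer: -9918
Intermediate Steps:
j(o, n) = 94 + n + o (j(o, n) = (n + o) + 94 = 94 + n + o)
j(-43, J)*(-38) = (94 + 210 - 43)*(-38) = 261*(-38) = -9918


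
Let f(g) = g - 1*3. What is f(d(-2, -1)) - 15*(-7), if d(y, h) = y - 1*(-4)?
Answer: 104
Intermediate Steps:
d(y, h) = 4 + y (d(y, h) = y + 4 = 4 + y)
f(g) = -3 + g (f(g) = g - 3 = -3 + g)
f(d(-2, -1)) - 15*(-7) = (-3 + (4 - 2)) - 15*(-7) = (-3 + 2) + 105 = -1 + 105 = 104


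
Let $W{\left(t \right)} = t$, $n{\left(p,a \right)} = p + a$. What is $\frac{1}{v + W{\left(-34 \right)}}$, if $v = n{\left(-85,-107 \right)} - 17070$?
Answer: $- \frac{1}{17296} \approx -5.7817 \cdot 10^{-5}$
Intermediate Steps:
$n{\left(p,a \right)} = a + p$
$v = -17262$ ($v = \left(-107 - 85\right) - 17070 = -192 - 17070 = -17262$)
$\frac{1}{v + W{\left(-34 \right)}} = \frac{1}{-17262 - 34} = \frac{1}{-17296} = - \frac{1}{17296}$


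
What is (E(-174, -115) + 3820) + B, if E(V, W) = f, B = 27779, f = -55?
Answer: 31544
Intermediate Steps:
E(V, W) = -55
(E(-174, -115) + 3820) + B = (-55 + 3820) + 27779 = 3765 + 27779 = 31544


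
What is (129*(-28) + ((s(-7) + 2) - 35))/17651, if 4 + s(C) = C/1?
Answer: -3656/17651 ≈ -0.20713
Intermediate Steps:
s(C) = -4 + C (s(C) = -4 + C/1 = -4 + C*1 = -4 + C)
(129*(-28) + ((s(-7) + 2) - 35))/17651 = (129*(-28) + (((-4 - 7) + 2) - 35))/17651 = (-3612 + ((-11 + 2) - 35))*(1/17651) = (-3612 + (-9 - 35))*(1/17651) = (-3612 - 44)*(1/17651) = -3656*1/17651 = -3656/17651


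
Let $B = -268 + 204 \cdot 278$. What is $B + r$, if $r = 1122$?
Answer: $57566$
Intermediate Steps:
$B = 56444$ ($B = -268 + 56712 = 56444$)
$B + r = 56444 + 1122 = 57566$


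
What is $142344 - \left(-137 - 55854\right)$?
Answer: $198335$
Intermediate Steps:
$142344 - \left(-137 - 55854\right) = 142344 - -55991 = 142344 + 55991 = 198335$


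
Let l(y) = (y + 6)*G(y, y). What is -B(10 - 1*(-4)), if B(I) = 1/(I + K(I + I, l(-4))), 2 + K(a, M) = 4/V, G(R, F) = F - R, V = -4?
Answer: -1/11 ≈ -0.090909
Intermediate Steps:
l(y) = 0 (l(y) = (y + 6)*(y - y) = (6 + y)*0 = 0)
K(a, M) = -3 (K(a, M) = -2 + 4/(-4) = -2 + 4*(-¼) = -2 - 1 = -3)
B(I) = 1/(-3 + I) (B(I) = 1/(I - 3) = 1/(-3 + I))
-B(10 - 1*(-4)) = -1/(-3 + (10 - 1*(-4))) = -1/(-3 + (10 + 4)) = -1/(-3 + 14) = -1/11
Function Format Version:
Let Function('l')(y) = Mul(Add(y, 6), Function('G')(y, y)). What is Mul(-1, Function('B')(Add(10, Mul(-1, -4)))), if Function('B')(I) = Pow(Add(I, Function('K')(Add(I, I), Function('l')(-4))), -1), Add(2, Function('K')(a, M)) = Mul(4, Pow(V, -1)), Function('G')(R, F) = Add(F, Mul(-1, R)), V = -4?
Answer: Rational(-1, 11) ≈ -0.090909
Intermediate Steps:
Function('l')(y) = 0 (Function('l')(y) = Mul(Add(y, 6), Add(y, Mul(-1, y))) = Mul(Add(6, y), 0) = 0)
Function('K')(a, M) = -3 (Function('K')(a, M) = Add(-2, Mul(4, Pow(-4, -1))) = Add(-2, Mul(4, Rational(-1, 4))) = Add(-2, -1) = -3)
Function('B')(I) = Pow(Add(-3, I), -1) (Function('B')(I) = Pow(Add(I, -3), -1) = Pow(Add(-3, I), -1))
Mul(-1, Function('B')(Add(10, Mul(-1, -4)))) = Mul(-1, Pow(Add(-3, Add(10, Mul(-1, -4))), -1)) = Mul(-1, Pow(Add(-3, Add(10, 4)), -1)) = Mul(-1, Pow(Add(-3, 14), -1)) = Mul(-1, Pow(11, -1)) = Mul(-1, Rational(1, 11)) = Rational(-1, 11)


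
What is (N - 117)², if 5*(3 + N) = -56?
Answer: 430336/25 ≈ 17213.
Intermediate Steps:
N = -71/5 (N = -3 + (⅕)*(-56) = -3 - 56/5 = -71/5 ≈ -14.200)
(N - 117)² = (-71/5 - 117)² = (-656/5)² = 430336/25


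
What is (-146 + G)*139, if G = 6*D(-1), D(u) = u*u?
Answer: -19460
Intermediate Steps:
D(u) = u²
G = 6 (G = 6*(-1)² = 6*1 = 6)
(-146 + G)*139 = (-146 + 6)*139 = -140*139 = -19460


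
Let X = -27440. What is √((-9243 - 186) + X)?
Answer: I*√36869 ≈ 192.01*I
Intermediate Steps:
√((-9243 - 186) + X) = √((-9243 - 186) - 27440) = √(-9429 - 27440) = √(-36869) = I*√36869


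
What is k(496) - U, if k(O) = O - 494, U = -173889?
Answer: 173891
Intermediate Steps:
k(O) = -494 + O
k(496) - U = (-494 + 496) - 1*(-173889) = 2 + 173889 = 173891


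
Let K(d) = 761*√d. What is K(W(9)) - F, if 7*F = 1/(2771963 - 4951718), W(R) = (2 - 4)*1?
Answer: 1/15258285 + 761*I*√2 ≈ 6.5538e-8 + 1076.2*I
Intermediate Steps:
W(R) = -2 (W(R) = -2*1 = -2)
F = -1/15258285 (F = 1/(7*(2771963 - 4951718)) = (⅐)/(-2179755) = (⅐)*(-1/2179755) = -1/15258285 ≈ -6.5538e-8)
K(W(9)) - F = 761*√(-2) - 1*(-1/15258285) = 761*(I*√2) + 1/15258285 = 761*I*√2 + 1/15258285 = 1/15258285 + 761*I*√2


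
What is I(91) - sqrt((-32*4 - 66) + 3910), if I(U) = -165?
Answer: -165 - 2*sqrt(929) ≈ -225.96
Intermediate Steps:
I(91) - sqrt((-32*4 - 66) + 3910) = -165 - sqrt((-32*4 - 66) + 3910) = -165 - sqrt((-128 - 66) + 3910) = -165 - sqrt(-194 + 3910) = -165 - sqrt(3716) = -165 - 2*sqrt(929)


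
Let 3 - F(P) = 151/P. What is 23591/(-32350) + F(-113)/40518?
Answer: -53998172047/74057787450 ≈ -0.72914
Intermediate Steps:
F(P) = 3 - 151/P
23591/(-32350) + F(-113)/40518 = 23591/(-32350) + (3 - 151/(-113))/40518 = 23591*(-1/32350) + (3 - 151*(-1/113))*(1/40518) = -23591/32350 + (3 + 151/113)*(1/40518) = -23591/32350 + (490/113)*(1/40518) = -23591/32350 + 245/2289267 = -53998172047/74057787450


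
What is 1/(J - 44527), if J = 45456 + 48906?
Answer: 1/49835 ≈ 2.0066e-5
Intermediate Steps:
J = 94362
1/(J - 44527) = 1/(94362 - 44527) = 1/49835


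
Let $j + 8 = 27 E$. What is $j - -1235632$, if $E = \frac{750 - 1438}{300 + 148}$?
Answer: $\frac{34596311}{28} \approx 1.2356 \cdot 10^{6}$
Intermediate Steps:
$E = - \frac{43}{28}$ ($E = - \frac{688}{448} = \left(-688\right) \frac{1}{448} = - \frac{43}{28} \approx -1.5357$)
$j = - \frac{1385}{28}$ ($j = -8 + 27 \left(- \frac{43}{28}\right) = -8 - \frac{1161}{28} = - \frac{1385}{28} \approx -49.464$)
$j - -1235632 = - \frac{1385}{28} - -1235632 = - \frac{1385}{28} + 1235632 = \frac{34596311}{28}$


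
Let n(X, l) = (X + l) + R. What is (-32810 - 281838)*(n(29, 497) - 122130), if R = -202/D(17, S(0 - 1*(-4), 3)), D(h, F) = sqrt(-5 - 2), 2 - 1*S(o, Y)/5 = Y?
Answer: 38262455392 - 63558896*I*sqrt(7)/7 ≈ 3.8262e+10 - 2.4023e+7*I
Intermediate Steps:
S(o, Y) = 10 - 5*Y
D(h, F) = I*sqrt(7) (D(h, F) = sqrt(-7) = I*sqrt(7))
R = 202*I*sqrt(7)/7 (R = -202*(-I*sqrt(7)/7) = -(-202)*I*sqrt(7)/7 = 202*I*sqrt(7)/7 ≈ 76.349*I)
n(X, l) = X + l + 202*I*sqrt(7)/7 (n(X, l) = (X + l) + 202*I*sqrt(7)/7 = X + l + 202*I*sqrt(7)/7)
(-32810 - 281838)*(n(29, 497) - 122130) = (-32810 - 281838)*((29 + 497 + 202*I*sqrt(7)/7) - 122130) = -314648*((526 + 202*I*sqrt(7)/7) - 122130) = -314648*(-121604 + 202*I*sqrt(7)/7) = 38262455392 - 63558896*I*sqrt(7)/7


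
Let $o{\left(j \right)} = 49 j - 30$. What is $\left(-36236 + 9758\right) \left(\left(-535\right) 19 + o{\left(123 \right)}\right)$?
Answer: $110360304$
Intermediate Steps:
$o{\left(j \right)} = -30 + 49 j$
$\left(-36236 + 9758\right) \left(\left(-535\right) 19 + o{\left(123 \right)}\right) = \left(-36236 + 9758\right) \left(\left(-535\right) 19 + \left(-30 + 49 \cdot 123\right)\right) = - 26478 \left(-10165 + \left(-30 + 6027\right)\right) = - 26478 \left(-10165 + 5997\right) = \left(-26478\right) \left(-4168\right) = 110360304$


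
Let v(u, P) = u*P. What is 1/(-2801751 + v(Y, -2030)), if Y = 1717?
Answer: -1/6287261 ≈ -1.5905e-7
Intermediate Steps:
v(u, P) = P*u
1/(-2801751 + v(Y, -2030)) = 1/(-2801751 - 2030*1717) = 1/(-2801751 - 3485510) = 1/(-6287261) = -1/6287261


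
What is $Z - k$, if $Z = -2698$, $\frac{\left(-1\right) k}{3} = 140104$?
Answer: $417614$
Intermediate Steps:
$k = -420312$ ($k = \left(-3\right) 140104 = -420312$)
$Z - k = -2698 - -420312 = -2698 + 420312 = 417614$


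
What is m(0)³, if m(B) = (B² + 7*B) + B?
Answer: 0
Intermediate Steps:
m(B) = B² + 8*B
m(0)³ = (0*(8 + 0))³ = (0*8)³ = 0³ = 0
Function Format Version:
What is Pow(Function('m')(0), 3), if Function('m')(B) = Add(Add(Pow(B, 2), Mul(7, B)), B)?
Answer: 0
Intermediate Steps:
Function('m')(B) = Add(Pow(B, 2), Mul(8, B))
Pow(Function('m')(0), 3) = Pow(Mul(0, Add(8, 0)), 3) = Pow(Mul(0, 8), 3) = Pow(0, 3) = 0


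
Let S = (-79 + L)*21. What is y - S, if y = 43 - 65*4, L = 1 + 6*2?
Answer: 1169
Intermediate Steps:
L = 13 (L = 1 + 12 = 13)
y = -217 (y = 43 - 260 = -217)
S = -1386 (S = (-79 + 13)*21 = -66*21 = -1386)
y - S = -217 - 1*(-1386) = -217 + 1386 = 1169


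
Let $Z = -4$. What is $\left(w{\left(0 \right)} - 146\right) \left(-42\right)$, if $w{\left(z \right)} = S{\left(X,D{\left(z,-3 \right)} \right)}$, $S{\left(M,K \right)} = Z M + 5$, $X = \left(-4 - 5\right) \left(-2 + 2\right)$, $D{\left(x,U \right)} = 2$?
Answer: $5922$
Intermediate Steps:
$X = 0$ ($X = \left(-9\right) 0 = 0$)
$S{\left(M,K \right)} = 5 - 4 M$ ($S{\left(M,K \right)} = - 4 M + 5 = 5 - 4 M$)
$w{\left(z \right)} = 5$ ($w{\left(z \right)} = 5 - 0 = 5 + 0 = 5$)
$\left(w{\left(0 \right)} - 146\right) \left(-42\right) = \left(5 - 146\right) \left(-42\right) = \left(-141\right) \left(-42\right) = 5922$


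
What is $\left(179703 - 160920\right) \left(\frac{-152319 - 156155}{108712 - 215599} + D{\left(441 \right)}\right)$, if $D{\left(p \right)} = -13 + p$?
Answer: $\frac{288357304710}{35629} \approx 8.0933 \cdot 10^{6}$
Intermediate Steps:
$\left(179703 - 160920\right) \left(\frac{-152319 - 156155}{108712 - 215599} + D{\left(441 \right)}\right) = \left(179703 - 160920\right) \left(\frac{-152319 - 156155}{108712 - 215599} + \left(-13 + 441\right)\right) = 18783 \left(- \frac{308474}{-106887} + 428\right) = 18783 \left(\left(-308474\right) \left(- \frac{1}{106887}\right) + 428\right) = 18783 \left(\frac{308474}{106887} + 428\right) = 18783 \cdot \frac{46056110}{106887} = \frac{288357304710}{35629}$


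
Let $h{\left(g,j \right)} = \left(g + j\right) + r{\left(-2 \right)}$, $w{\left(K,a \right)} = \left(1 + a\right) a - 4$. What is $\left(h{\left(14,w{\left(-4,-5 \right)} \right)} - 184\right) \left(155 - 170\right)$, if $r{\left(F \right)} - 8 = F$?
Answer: $2220$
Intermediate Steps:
$r{\left(F \right)} = 8 + F$
$w{\left(K,a \right)} = -4 + a \left(1 + a\right)$ ($w{\left(K,a \right)} = a \left(1 + a\right) - 4 = -4 + a \left(1 + a\right)$)
$h{\left(g,j \right)} = 6 + g + j$ ($h{\left(g,j \right)} = \left(g + j\right) + \left(8 - 2\right) = \left(g + j\right) + 6 = 6 + g + j$)
$\left(h{\left(14,w{\left(-4,-5 \right)} \right)} - 184\right) \left(155 - 170\right) = \left(\left(6 + 14 - \left(9 - 25\right)\right) - 184\right) \left(155 - 170\right) = \left(\left(6 + 14 - -16\right) - 184\right) \left(-15\right) = \left(\left(6 + 14 + 16\right) - 184\right) \left(-15\right) = \left(36 - 184\right) \left(-15\right) = \left(-148\right) \left(-15\right) = 2220$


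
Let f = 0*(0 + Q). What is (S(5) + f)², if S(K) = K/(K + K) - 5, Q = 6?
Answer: 81/4 ≈ 20.250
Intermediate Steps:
f = 0 (f = 0*(0 + 6) = 0*6 = 0)
S(K) = -9/2 (S(K) = K/((2*K)) - 5 = K*(1/(2*K)) - 5 = ½ - 5 = -9/2)
(S(5) + f)² = (-9/2 + 0)² = (-9/2)² = 81/4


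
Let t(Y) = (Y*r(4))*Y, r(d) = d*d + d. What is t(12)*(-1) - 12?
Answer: -2892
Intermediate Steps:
r(d) = d + d² (r(d) = d² + d = d + d²)
t(Y) = 20*Y² (t(Y) = (Y*(4*(1 + 4)))*Y = (Y*(4*5))*Y = (Y*20)*Y = (20*Y)*Y = 20*Y²)
t(12)*(-1) - 12 = (20*12²)*(-1) - 12 = (20*144)*(-1) - 12 = 2880*(-1) - 12 = -2880 - 12 = -2892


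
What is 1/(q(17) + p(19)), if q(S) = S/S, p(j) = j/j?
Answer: 1/2 ≈ 0.50000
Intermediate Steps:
p(j) = 1
q(S) = 1
1/(q(17) + p(19)) = 1/(1 + 1) = 1/2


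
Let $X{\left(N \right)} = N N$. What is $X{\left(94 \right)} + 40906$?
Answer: $49742$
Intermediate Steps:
$X{\left(N \right)} = N^{2}$
$X{\left(94 \right)} + 40906 = 94^{2} + 40906 = 8836 + 40906 = 49742$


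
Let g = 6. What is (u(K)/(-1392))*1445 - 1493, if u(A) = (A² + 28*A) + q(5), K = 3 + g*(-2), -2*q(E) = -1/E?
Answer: -3662611/2784 ≈ -1315.6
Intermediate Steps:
q(E) = 1/(2*E) (q(E) = -(-1)/(2*E) = 1/(2*E))
K = -9 (K = 3 + 6*(-2) = 3 - 12 = -9)
u(A) = ⅒ + A² + 28*A (u(A) = (A² + 28*A) + (½)/5 = (A² + 28*A) + (½)*(⅕) = (A² + 28*A) + ⅒ = ⅒ + A² + 28*A)
(u(K)/(-1392))*1445 - 1493 = ((⅒ + (-9)² + 28*(-9))/(-1392))*1445 - 1493 = ((⅒ + 81 - 252)*(-1/1392))*1445 - 1493 = -1709/10*(-1/1392)*1445 - 1493 = (1709/13920)*1445 - 1493 = 493901/2784 - 1493 = -3662611/2784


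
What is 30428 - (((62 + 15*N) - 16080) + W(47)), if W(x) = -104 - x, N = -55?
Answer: 47422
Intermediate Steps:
30428 - (((62 + 15*N) - 16080) + W(47)) = 30428 - (((62 + 15*(-55)) - 16080) + (-104 - 1*47)) = 30428 - (((62 - 825) - 16080) + (-104 - 47)) = 30428 - ((-763 - 16080) - 151) = 30428 - (-16843 - 151) = 30428 - 1*(-16994) = 30428 + 16994 = 47422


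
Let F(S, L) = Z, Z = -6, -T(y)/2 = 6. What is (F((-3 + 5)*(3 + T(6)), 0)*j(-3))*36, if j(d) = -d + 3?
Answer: -1296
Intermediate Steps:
T(y) = -12 (T(y) = -2*6 = -12)
j(d) = 3 - d
F(S, L) = -6
(F((-3 + 5)*(3 + T(6)), 0)*j(-3))*36 = -6*(3 - 1*(-3))*36 = -6*(3 + 3)*36 = -6*6*36 = -36*36 = -1296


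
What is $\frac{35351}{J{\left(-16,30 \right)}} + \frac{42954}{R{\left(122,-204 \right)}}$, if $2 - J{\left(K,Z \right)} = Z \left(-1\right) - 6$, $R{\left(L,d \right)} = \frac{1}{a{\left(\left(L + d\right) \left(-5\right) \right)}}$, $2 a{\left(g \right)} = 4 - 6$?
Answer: $- \frac{1596901}{38} \approx -42024.0$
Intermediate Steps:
$a{\left(g \right)} = -1$ ($a{\left(g \right)} = \frac{4 - 6}{2} = \frac{1}{2} \left(-2\right) = -1$)
$R{\left(L,d \right)} = -1$ ($R{\left(L,d \right)} = \frac{1}{-1} = -1$)
$J{\left(K,Z \right)} = 8 + Z$ ($J{\left(K,Z \right)} = 2 - \left(Z \left(-1\right) - 6\right) = 2 - \left(- Z - 6\right) = 2 - \left(-6 - Z\right) = 2 + \left(6 + Z\right) = 8 + Z$)
$\frac{35351}{J{\left(-16,30 \right)}} + \frac{42954}{R{\left(122,-204 \right)}} = \frac{35351}{8 + 30} + \frac{42954}{-1} = \frac{35351}{38} + 42954 \left(-1\right) = 35351 \cdot \frac{1}{38} - 42954 = \frac{35351}{38} - 42954 = - \frac{1596901}{38}$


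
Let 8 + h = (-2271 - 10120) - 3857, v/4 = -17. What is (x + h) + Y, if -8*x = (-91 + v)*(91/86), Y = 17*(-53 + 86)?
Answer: -10783691/688 ≈ -15674.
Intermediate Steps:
v = -68 (v = 4*(-17) = -68)
h = -16256 (h = -8 + ((-2271 - 10120) - 3857) = -8 + (-12391 - 3857) = -8 - 16248 = -16256)
Y = 561 (Y = 17*33 = 561)
x = 14469/688 (x = -(-91 - 68)*91/86/8 = -(-159)*91*(1/86)/8 = -(-159)*91/(8*86) = -⅛*(-14469/86) = 14469/688 ≈ 21.031)
(x + h) + Y = (14469/688 - 16256) + 561 = -11169659/688 + 561 = -10783691/688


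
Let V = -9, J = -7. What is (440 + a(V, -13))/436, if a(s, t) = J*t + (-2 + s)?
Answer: 130/109 ≈ 1.1927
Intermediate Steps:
a(s, t) = -2 + s - 7*t (a(s, t) = -7*t + (-2 + s) = -2 + s - 7*t)
(440 + a(V, -13))/436 = (440 + (-2 - 9 - 7*(-13)))/436 = (440 + (-2 - 9 + 91))/436 = (440 + 80)/436 = (1/436)*520 = 130/109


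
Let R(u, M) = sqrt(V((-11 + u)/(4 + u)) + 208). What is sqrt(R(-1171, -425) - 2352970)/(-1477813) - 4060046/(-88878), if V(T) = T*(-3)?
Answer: 2030023/44439 - sqrt(-356053773370 + 389*sqrt(31014970))/574869257 ≈ 45.681 - 0.001038*I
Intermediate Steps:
V(T) = -3*T
R(u, M) = sqrt(208 - 3*(-11 + u)/(4 + u)) (R(u, M) = sqrt(-3*(-11 + u)/(4 + u) + 208) = sqrt(208 - 3*(-11 + u)/(4 + u)))
sqrt(R(-1171, -425) - 2352970)/(-1477813) - 4060046/(-88878) = sqrt(sqrt(5)*sqrt((173 + 41*(-1171))/(4 - 1171)) - 2352970)/(-1477813) - 4060046/(-88878) = sqrt(sqrt(5)*sqrt((173 - 48011)/(-1167)) - 2352970)*(-1/1477813) - 4060046*(-1/88878) = sqrt(sqrt(5)*sqrt(-1/1167*(-47838)) - 2352970)*(-1/1477813) + 2030023/44439 = sqrt(sqrt(5)*sqrt(15946/389) - 2352970)*(-1/1477813) + 2030023/44439 = sqrt(sqrt(5)*(sqrt(6202994)/389) - 2352970)*(-1/1477813) + 2030023/44439 = sqrt(sqrt(31014970)/389 - 2352970)*(-1/1477813) + 2030023/44439 = sqrt(-2352970 + sqrt(31014970)/389)*(-1/1477813) + 2030023/44439 = -sqrt(-2352970 + sqrt(31014970)/389)/1477813 + 2030023/44439 = 2030023/44439 - sqrt(-2352970 + sqrt(31014970)/389)/1477813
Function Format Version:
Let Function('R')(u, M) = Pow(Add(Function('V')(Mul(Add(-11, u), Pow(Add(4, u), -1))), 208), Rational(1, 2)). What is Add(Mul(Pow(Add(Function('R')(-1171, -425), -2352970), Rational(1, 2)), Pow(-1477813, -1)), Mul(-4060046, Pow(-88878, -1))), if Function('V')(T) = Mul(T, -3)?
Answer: Add(Rational(2030023, 44439), Mul(Rational(-1, 574869257), Pow(Add(-356053773370, Mul(389, Pow(31014970, Rational(1, 2)))), Rational(1, 2)))) ≈ Add(45.681, Mul(-0.0010380, I))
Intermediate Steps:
Function('V')(T) = Mul(-3, T)
Function('R')(u, M) = Pow(Add(208, Mul(-3, Pow(Add(4, u), -1), Add(-11, u))), Rational(1, 2)) (Function('R')(u, M) = Pow(Add(Mul(-3, Mul(Add(-11, u), Pow(Add(4, u), -1))), 208), Rational(1, 2)) = Pow(Add(Mul(-3, Mul(Pow(Add(4, u), -1), Add(-11, u))), 208), Rational(1, 2)) = Pow(Add(Mul(-3, Pow(Add(4, u), -1), Add(-11, u)), 208), Rational(1, 2)) = Pow(Add(208, Mul(-3, Pow(Add(4, u), -1), Add(-11, u))), Rational(1, 2)))
Add(Mul(Pow(Add(Function('R')(-1171, -425), -2352970), Rational(1, 2)), Pow(-1477813, -1)), Mul(-4060046, Pow(-88878, -1))) = Add(Mul(Pow(Add(Mul(Pow(5, Rational(1, 2)), Pow(Mul(Pow(Add(4, -1171), -1), Add(173, Mul(41, -1171))), Rational(1, 2))), -2352970), Rational(1, 2)), Pow(-1477813, -1)), Mul(-4060046, Pow(-88878, -1))) = Add(Mul(Pow(Add(Mul(Pow(5, Rational(1, 2)), Pow(Mul(Pow(-1167, -1), Add(173, -48011)), Rational(1, 2))), -2352970), Rational(1, 2)), Rational(-1, 1477813)), Mul(-4060046, Rational(-1, 88878))) = Add(Mul(Pow(Add(Mul(Pow(5, Rational(1, 2)), Pow(Mul(Rational(-1, 1167), -47838), Rational(1, 2))), -2352970), Rational(1, 2)), Rational(-1, 1477813)), Rational(2030023, 44439)) = Add(Mul(Pow(Add(Mul(Pow(5, Rational(1, 2)), Pow(Rational(15946, 389), Rational(1, 2))), -2352970), Rational(1, 2)), Rational(-1, 1477813)), Rational(2030023, 44439)) = Add(Mul(Pow(Add(Mul(Pow(5, Rational(1, 2)), Mul(Rational(1, 389), Pow(6202994, Rational(1, 2)))), -2352970), Rational(1, 2)), Rational(-1, 1477813)), Rational(2030023, 44439)) = Add(Mul(Pow(Add(Mul(Rational(1, 389), Pow(31014970, Rational(1, 2))), -2352970), Rational(1, 2)), Rational(-1, 1477813)), Rational(2030023, 44439)) = Add(Mul(Pow(Add(-2352970, Mul(Rational(1, 389), Pow(31014970, Rational(1, 2)))), Rational(1, 2)), Rational(-1, 1477813)), Rational(2030023, 44439)) = Add(Mul(Rational(-1, 1477813), Pow(Add(-2352970, Mul(Rational(1, 389), Pow(31014970, Rational(1, 2)))), Rational(1, 2))), Rational(2030023, 44439)) = Add(Rational(2030023, 44439), Mul(Rational(-1, 1477813), Pow(Add(-2352970, Mul(Rational(1, 389), Pow(31014970, Rational(1, 2)))), Rational(1, 2))))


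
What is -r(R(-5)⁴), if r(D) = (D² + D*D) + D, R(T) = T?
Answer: -781875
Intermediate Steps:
r(D) = D + 2*D² (r(D) = (D² + D²) + D = 2*D² + D = D + 2*D²)
-r(R(-5)⁴) = -(-5)⁴*(1 + 2*(-5)⁴) = -625*(1 + 2*625) = -625*(1 + 1250) = -625*1251 = -1*781875 = -781875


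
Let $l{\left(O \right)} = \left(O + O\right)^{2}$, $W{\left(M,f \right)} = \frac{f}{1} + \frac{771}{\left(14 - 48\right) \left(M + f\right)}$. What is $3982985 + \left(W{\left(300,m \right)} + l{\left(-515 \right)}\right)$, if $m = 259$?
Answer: $\frac{95869000093}{19006} \approx 5.0441 \cdot 10^{6}$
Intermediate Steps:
$W{\left(M,f \right)} = f + \frac{771}{- 34 M - 34 f}$ ($W{\left(M,f \right)} = f 1 + \frac{771}{\left(-34\right) \left(M + f\right)} = f + \frac{771}{- 34 M - 34 f}$)
$l{\left(O \right)} = 4 O^{2}$ ($l{\left(O \right)} = \left(2 O\right)^{2} = 4 O^{2}$)
$3982985 + \left(W{\left(300,m \right)} + l{\left(-515 \right)}\right) = 3982985 + \left(\frac{- \frac{771}{34} + 259^{2} + 300 \cdot 259}{300 + 259} + 4 \left(-515\right)^{2}\right) = 3982985 + \left(\frac{- \frac{771}{34} + 67081 + 77700}{559} + 4 \cdot 265225\right) = 3982985 + \left(\frac{1}{559} \cdot \frac{4921783}{34} + 1060900\right) = 3982985 + \left(\frac{4921783}{19006} + 1060900\right) = 3982985 + \frac{20168387183}{19006} = \frac{95869000093}{19006}$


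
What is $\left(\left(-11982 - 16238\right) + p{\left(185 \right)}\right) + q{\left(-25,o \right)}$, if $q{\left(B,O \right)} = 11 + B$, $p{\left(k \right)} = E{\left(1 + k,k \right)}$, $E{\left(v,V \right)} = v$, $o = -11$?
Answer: $-28048$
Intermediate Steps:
$p{\left(k \right)} = 1 + k$
$\left(\left(-11982 - 16238\right) + p{\left(185 \right)}\right) + q{\left(-25,o \right)} = \left(\left(-11982 - 16238\right) + \left(1 + 185\right)\right) + \left(11 - 25\right) = \left(-28220 + 186\right) - 14 = -28034 - 14 = -28048$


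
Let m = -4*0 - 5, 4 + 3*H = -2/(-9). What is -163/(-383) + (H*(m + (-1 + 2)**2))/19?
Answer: 135707/196479 ≈ 0.69069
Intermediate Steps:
H = -34/27 (H = -4/3 + (-2/(-9))/3 = -4/3 + (-2*(-1/9))/3 = -4/3 + (1/3)*(2/9) = -4/3 + 2/27 = -34/27 ≈ -1.2593)
m = -5 (m = 0 - 5 = -5)
-163/(-383) + (H*(m + (-1 + 2)**2))/19 = -163/(-383) - 34*(-5 + (-1 + 2)**2)/27/19 = -163*(-1/383) - 34*(-5 + 1**2)/27*(1/19) = 163/383 - 34*(-5 + 1)/27*(1/19) = 163/383 - 34/27*(-4)*(1/19) = 163/383 + (136/27)*(1/19) = 163/383 + 136/513 = 135707/196479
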